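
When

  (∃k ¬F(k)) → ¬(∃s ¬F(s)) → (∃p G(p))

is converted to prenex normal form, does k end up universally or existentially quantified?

Eliminate → and ↔ using ¬ and ∨.
  ¬(∃k ¬F(k)) ∨ ¬¬(∃s ¬F(s)) ∨ (∃p G(p))
Move each ¬ inward, flipping quantifiers it crosses:
  (∀k F(k)) ∨ (∃s ¬F(s)) ∨ (∃p G(p))
All bound variables are already distinct, so no renaming is needed.
Extract every quantifier outward, since the variables are now distinct and don't occur free across branches:
  ∀k ∃s ∃p (F(k) ∨ ¬F(s) ∨ G(p))
The quantifier ∃k sits under an odd number of negations (counting the antecedent side of each →), so it flips to ∀k.

universal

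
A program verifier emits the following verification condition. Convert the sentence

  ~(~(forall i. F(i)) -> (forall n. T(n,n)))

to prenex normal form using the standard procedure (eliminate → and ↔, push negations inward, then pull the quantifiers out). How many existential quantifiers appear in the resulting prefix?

First replace A → B with ¬A ∨ B.
  ~(~~(forall i. F(i)) | (forall n. T(n,n)))
Push ¬ through the quantifiers and connectives to reach negation normal form:
  (exists i. ~F(i)) & (exists n. ~T(n,n))
All bound variables are already distinct, so no renaming is needed.
Extract every quantifier outward, since the variables are now distinct and don't occur free across branches:
  exists i. exists n. (~F(i) & ~T(n,n))
The prefix is exists i exists n: 0 universal, 2 existential.

2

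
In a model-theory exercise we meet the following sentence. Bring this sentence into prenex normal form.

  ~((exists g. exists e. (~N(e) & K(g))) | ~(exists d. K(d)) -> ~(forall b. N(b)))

exists g. exists e. forall d. forall b. ((~N(e) & K(g) | ~K(d)) & N(b))

Eliminate → and ↔ using ¬ and ∨.
  ~(~((exists g. exists e. (~N(e) & K(g))) | ~(exists d. K(d))) | ~(forall b. N(b)))
Drive negations inward (¬∀x A ≡ ∃x ¬A, ¬∃x A ≡ ∀x ¬A, De Morgan for ∧/∨):
  ((exists g. exists e. (~N(e) & K(g))) | (forall d. ~K(d))) & (forall b. N(b))
All bound variables are already distinct, so no renaming is needed.
Extract every quantifier outward, since the variables are now distinct and don't occur free across branches:
  exists g. exists e. forall d. forall b. ((~N(e) & K(g) | ~K(d)) & N(b))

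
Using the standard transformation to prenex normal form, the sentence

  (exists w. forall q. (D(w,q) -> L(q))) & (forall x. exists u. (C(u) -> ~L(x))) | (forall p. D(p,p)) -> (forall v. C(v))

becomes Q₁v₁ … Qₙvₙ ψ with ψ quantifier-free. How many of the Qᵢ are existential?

Eliminate → and ↔ using ¬ and ∨.
  ~((exists w. forall q. (~D(w,q) | L(q))) & (forall x. exists u. (~C(u) | ~L(x))) | (forall p. D(p,p))) | (forall v. C(v))
Move each ¬ inward, flipping quantifiers it crosses:
  ((forall w. exists q. (D(w,q) & ~L(q))) | (exists x. forall u. (C(u) & L(x)))) & (exists p. ~D(p,p)) | (forall v. C(v))
Extract every quantifier outward, since the variables are now distinct and don't occur free across branches:
  forall w. exists q. exists x. forall u. exists p. forall v. ((D(w,q) & ~L(q) | C(u) & L(x)) & ~D(p,p) | C(v))
The prefix is forall w exists q exists x forall u exists p forall v: 3 universal, 3 existential.

3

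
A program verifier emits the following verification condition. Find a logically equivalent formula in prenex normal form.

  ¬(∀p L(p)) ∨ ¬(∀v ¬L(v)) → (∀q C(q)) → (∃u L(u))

First replace A → B with ¬A ∨ B.
  ¬(¬(∀p L(p)) ∨ ¬(∀v ¬L(v))) ∨ ¬(∀q C(q)) ∨ (∃u L(u))
Drive negations inward (¬∀x A ≡ ∃x ¬A, ¬∃x A ≡ ∀x ¬A, De Morgan for ∧/∨):
  (∀p L(p)) ∧ (∀v ¬L(v)) ∨ (∃q ¬C(q)) ∨ (∃u L(u))
Finally move all quantifiers to the prefix:
  ∀p ∀v ∃q ∃u (L(p) ∧ ¬L(v) ∨ ¬C(q) ∨ L(u))

∀p ∀v ∃q ∃u (L(p) ∧ ¬L(v) ∨ ¬C(q) ∨ L(u))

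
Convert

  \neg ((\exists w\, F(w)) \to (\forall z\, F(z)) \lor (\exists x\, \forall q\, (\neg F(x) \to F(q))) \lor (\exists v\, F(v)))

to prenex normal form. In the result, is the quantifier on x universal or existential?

First replace A → B with ¬A ∨ B.
  \neg (\neg (\exists w\, F(w)) \lor (\forall z\, F(z)) \lor (\exists x\, \forall q\, (\neg \neg F(x) \lor F(q))) \lor (\exists v\, F(v)))
Drive negations inward (¬∀x A ≡ ∃x ¬A, ¬∃x A ≡ ∀x ¬A, De Morgan for ∧/∨):
  (\exists w\, F(w)) \land (\exists z\, \neg F(z)) \land (\forall x\, \exists q\, (\neg F(x) \land \neg F(q))) \land (\forall v\, \neg F(v))
All bound variables are already distinct, so no renaming is needed.
Pull the quantifiers to the front (each side's bound variable is not free in the other side):
  \exists w\, \exists z\, \forall x\, \exists q\, \forall v\, (F(w) \land \neg F(z) \land \neg F(x) \land \neg F(q) \land \neg F(v))
The quantifier \exists x sits under an odd number of negations (counting the antecedent side of each →), so it flips to \forall x.

universal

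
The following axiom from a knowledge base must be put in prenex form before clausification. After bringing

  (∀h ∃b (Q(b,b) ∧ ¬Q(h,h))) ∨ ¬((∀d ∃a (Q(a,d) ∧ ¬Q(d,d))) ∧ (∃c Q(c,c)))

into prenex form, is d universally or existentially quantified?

existential

Drive negations inward (¬∀x A ≡ ∃x ¬A, ¬∃x A ≡ ∀x ¬A, De Morgan for ∧/∨):
  (∀h ∃b (Q(b,b) ∧ ¬Q(h,h))) ∨ (∃d ∀a (¬Q(a,d) ∨ Q(d,d))) ∨ (∀c ¬Q(c,c))
All bound variables are already distinct, so no renaming is needed.
Finally move all quantifiers to the prefix:
  ∀h ∃b ∃d ∀a ∀c (Q(b,b) ∧ ¬Q(h,h) ∨ ¬Q(a,d) ∨ Q(d,d) ∨ ¬Q(c,c))
The quantifier ∀d sits under an odd number of negations, so it flips to ∃d.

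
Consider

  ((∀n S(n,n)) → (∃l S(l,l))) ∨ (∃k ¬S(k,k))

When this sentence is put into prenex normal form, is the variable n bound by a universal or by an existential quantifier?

First replace A → B with ¬A ∨ B.
  ¬(∀n S(n,n)) ∨ (∃l S(l,l)) ∨ (∃k ¬S(k,k))
Push ¬ through the quantifiers and connectives to reach negation normal form:
  (∃n ¬S(n,n)) ∨ (∃l S(l,l)) ∨ (∃k ¬S(k,k))
All bound variables are already distinct, so no renaming is needed.
Pull the quantifiers to the front (each side's bound variable is not free in the other side):
  ∃n ∃l ∃k (¬S(n,n) ∨ S(l,l) ∨ ¬S(k,k))
The quantifier ∀n sits under an odd number of negations (counting the antecedent side of each →), so it flips to ∃n.

existential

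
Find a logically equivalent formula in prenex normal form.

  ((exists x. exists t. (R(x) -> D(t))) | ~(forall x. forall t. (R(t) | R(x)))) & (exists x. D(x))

Eliminate → and ↔ using ¬ and ∨.
  ((exists x. exists t. (~R(x) | D(t))) | ~(forall x. forall t. (R(t) | R(x)))) & (exists x. D(x))
Push ¬ through the quantifiers and connectives to reach negation normal form:
  ((exists x. exists t. (~R(x) | D(t))) | (exists x. exists t. (~R(t) & ~R(x)))) & (exists x. D(x))
Give each quantifier a distinct variable: x↦v, t↦x1, x↦q.
  ((exists x. exists t. (~R(x) | D(t))) | (exists v. exists x1. (~R(x1) & ~R(v)))) & (exists q. D(q))
Finally move all quantifiers to the prefix:
  exists x. exists t. exists v. exists x1. exists q. ((~R(x) | D(t) | ~R(x1) & ~R(v)) & D(q))

exists x. exists t. exists v. exists x1. exists q. ((~R(x) | D(t) | ~R(x1) & ~R(v)) & D(q))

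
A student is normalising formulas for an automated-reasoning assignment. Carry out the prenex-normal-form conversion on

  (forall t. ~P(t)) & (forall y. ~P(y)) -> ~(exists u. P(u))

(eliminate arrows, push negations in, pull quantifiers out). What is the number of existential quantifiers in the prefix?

2

Eliminate → and ↔ using ¬ and ∨.
  ~((forall t. ~P(t)) & (forall y. ~P(y))) | ~(exists u. P(u))
Move each ¬ inward, flipping quantifiers it crosses:
  (exists t. P(t)) | (exists y. P(y)) | (forall u. ~P(u))
Extract every quantifier outward, since the variables are now distinct and don't occur free across branches:
  exists t. exists y. forall u. (P(t) | P(y) | ~P(u))
The prefix is exists t exists y forall u: 1 universal, 2 existential.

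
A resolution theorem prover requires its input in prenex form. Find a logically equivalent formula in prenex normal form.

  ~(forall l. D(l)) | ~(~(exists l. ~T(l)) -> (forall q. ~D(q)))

Rewrite implications/biconditionals: A → B as ¬A ∨ B.
  ~(forall l. D(l)) | ~(~~(exists l. ~T(l)) | (forall q. ~D(q)))
Drive negations inward (¬∀x A ≡ ∃x ¬A, ¬∃x A ≡ ∀x ¬A, De Morgan for ∧/∨):
  (exists l. ~D(l)) | (forall l. T(l)) & (exists q. D(q))
Give each quantifier a distinct variable: l↦y.
  (exists l. ~D(l)) | (forall y. T(y)) & (exists q. D(q))
Finally move all quantifiers to the prefix:
  exists l. forall y. exists q. (~D(l) | T(y) & D(q))

exists l. forall y. exists q. (~D(l) | T(y) & D(q))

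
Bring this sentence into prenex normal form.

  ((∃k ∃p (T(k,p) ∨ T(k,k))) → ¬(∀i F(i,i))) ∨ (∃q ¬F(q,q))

∀k ∀p ∃i ∃q (¬T(k,p) ∧ ¬T(k,k) ∨ ¬F(i,i) ∨ ¬F(q,q))

Eliminate → and ↔ using ¬ and ∨.
  ¬(∃k ∃p (T(k,p) ∨ T(k,k))) ∨ ¬(∀i F(i,i)) ∨ (∃q ¬F(q,q))
Drive negations inward (¬∀x A ≡ ∃x ¬A, ¬∃x A ≡ ∀x ¬A, De Morgan for ∧/∨):
  (∀k ∀p (¬T(k,p) ∧ ¬T(k,k))) ∨ (∃i ¬F(i,i)) ∨ (∃q ¬F(q,q))
Extract every quantifier outward, since the variables are now distinct and don't occur free across branches:
  ∀k ∀p ∃i ∃q (¬T(k,p) ∧ ¬T(k,k) ∨ ¬F(i,i) ∨ ¬F(q,q))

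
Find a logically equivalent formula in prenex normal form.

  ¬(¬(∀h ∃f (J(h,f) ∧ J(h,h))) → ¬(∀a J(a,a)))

Rewrite implications/biconditionals: A → B as ¬A ∨ B.
  ¬(¬¬(∀h ∃f (J(h,f) ∧ J(h,h))) ∨ ¬(∀a J(a,a)))
Push ¬ through the quantifiers and connectives to reach negation normal form:
  (∃h ∀f (¬J(h,f) ∨ ¬J(h,h))) ∧ (∀a J(a,a))
All bound variables are already distinct, so no renaming is needed.
Finally move all quantifiers to the prefix:
  ∃h ∀f ∀a ((¬J(h,f) ∨ ¬J(h,h)) ∧ J(a,a))

∃h ∀f ∀a ((¬J(h,f) ∨ ¬J(h,h)) ∧ J(a,a))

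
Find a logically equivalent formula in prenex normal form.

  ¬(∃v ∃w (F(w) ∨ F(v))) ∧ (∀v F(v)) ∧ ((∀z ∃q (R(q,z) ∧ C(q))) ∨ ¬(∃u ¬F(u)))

∀v ∀w ∀c ∀z ∃q ∀u (¬F(w) ∧ ¬F(v) ∧ F(c) ∧ (R(q,z) ∧ C(q) ∨ F(u)))

Move each ¬ inward, flipping quantifiers it crosses:
  (∀v ∀w (¬F(w) ∧ ¬F(v))) ∧ (∀v F(v)) ∧ ((∀z ∃q (R(q,z) ∧ C(q))) ∨ (∀u F(u)))
Standardize variables apart so no two quantifiers bind the same name: v↦c.
  (∀v ∀w (¬F(w) ∧ ¬F(v))) ∧ (∀c F(c)) ∧ ((∀z ∃q (R(q,z) ∧ C(q))) ∨ (∀u F(u)))
Pull the quantifiers to the front (each side's bound variable is not free in the other side):
  ∀v ∀w ∀c ∀z ∃q ∀u (¬F(w) ∧ ¬F(v) ∧ F(c) ∧ (R(q,z) ∧ C(q) ∨ F(u)))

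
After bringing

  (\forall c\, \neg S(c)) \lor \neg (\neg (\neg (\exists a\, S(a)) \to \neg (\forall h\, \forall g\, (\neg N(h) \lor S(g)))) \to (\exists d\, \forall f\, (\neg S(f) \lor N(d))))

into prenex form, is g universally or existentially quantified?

Eliminate → and ↔ using ¬ and ∨.
  (\forall c\, \neg S(c)) \lor \neg (\neg \neg (\neg \neg (\exists a\, S(a)) \lor \neg (\forall h\, \forall g\, (\neg N(h) \lor S(g)))) \lor (\exists d\, \forall f\, (\neg S(f) \lor N(d))))
Drive negations inward (¬∀x A ≡ ∃x ¬A, ¬∃x A ≡ ∀x ¬A, De Morgan for ∧/∨):
  (\forall c\, \neg S(c)) \lor (\forall a\, \neg S(a)) \land (\forall h\, \forall g\, (\neg N(h) \lor S(g))) \land (\forall d\, \exists f\, (S(f) \land \neg N(d)))
All bound variables are already distinct, so no renaming is needed.
Finally move all quantifiers to the prefix:
  \forall c\, \forall a\, \forall h\, \forall g\, \forall d\, \exists f\, (\neg S(c) \lor \neg S(a) \land (\neg N(h) \lor S(g)) \land S(f) \land \neg N(d))
The quantifier \forall g sits under an even number of negations (counting the antecedent side of each →), so it remains universal.

universal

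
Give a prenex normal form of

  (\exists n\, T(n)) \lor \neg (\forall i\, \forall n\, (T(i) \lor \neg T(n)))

Move each ¬ inward, flipping quantifiers it crosses:
  (\exists n\, T(n)) \lor (\exists i\, \exists n\, (\neg T(i) \land T(n)))
Standardize variables apart so no two quantifiers bind the same name: n↦t.
  (\exists n\, T(n)) \lor (\exists i\, \exists t\, (\neg T(i) \land T(t)))
Finally move all quantifiers to the prefix:
  \exists n\, \exists i\, \exists t\, (T(n) \lor \neg T(i) \land T(t))

\exists n\, \exists i\, \exists t\, (T(n) \lor \neg T(i) \land T(t))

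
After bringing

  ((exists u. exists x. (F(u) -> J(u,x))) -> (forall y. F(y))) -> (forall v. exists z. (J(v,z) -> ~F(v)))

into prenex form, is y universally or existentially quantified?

First replace A → B with ¬A ∨ B.
  ~(~(exists u. exists x. (~F(u) | J(u,x))) | (forall y. F(y))) | (forall v. exists z. (~J(v,z) | ~F(v)))
Push ¬ through the quantifiers and connectives to reach negation normal form:
  (exists u. exists x. (~F(u) | J(u,x))) & (exists y. ~F(y)) | (forall v. exists z. (~J(v,z) | ~F(v)))
All bound variables are already distinct, so no renaming is needed.
Finally move all quantifiers to the prefix:
  exists u. exists x. exists y. forall v. exists z. ((~F(u) | J(u,x)) & ~F(y) | ~J(v,z) | ~F(v))
The quantifier forall y sits under an odd number of negations (counting the antecedent side of each →), so it flips to exists y.

existential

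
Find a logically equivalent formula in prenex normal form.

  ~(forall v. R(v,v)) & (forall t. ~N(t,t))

exists v. forall t. (~R(v,v) & ~N(t,t))

Move each ¬ inward, flipping quantifiers it crosses:
  (exists v. ~R(v,v)) & (forall t. ~N(t,t))
Extract every quantifier outward, since the variables are now distinct and don't occur free across branches:
  exists v. forall t. (~R(v,v) & ~N(t,t))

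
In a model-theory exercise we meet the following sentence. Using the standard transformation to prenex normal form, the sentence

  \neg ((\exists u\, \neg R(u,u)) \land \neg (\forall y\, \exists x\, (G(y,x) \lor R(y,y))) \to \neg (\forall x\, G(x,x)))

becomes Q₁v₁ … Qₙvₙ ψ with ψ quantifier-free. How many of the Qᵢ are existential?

2

Rewrite implications/biconditionals: A → B as ¬A ∨ B.
  \neg (\neg ((\exists u\, \neg R(u,u)) \land \neg (\forall y\, \exists x\, (G(y,x) \lor R(y,y)))) \lor \neg (\forall x\, G(x,x)))
Drive negations inward (¬∀x A ≡ ∃x ¬A, ¬∃x A ≡ ∀x ¬A, De Morgan for ∧/∨):
  (\exists u\, \neg R(u,u)) \land (\exists y\, \forall x\, (\neg G(y,x) \land \neg R(y,y))) \land (\forall x\, G(x,x))
Standardize variables apart so no two quantifiers bind the same name: x↦t.
  (\exists u\, \neg R(u,u)) \land (\exists y\, \forall x\, (\neg G(y,x) \land \neg R(y,y))) \land (\forall t\, G(t,t))
Extract every quantifier outward, since the variables are now distinct and don't occur free across branches:
  \exists u\, \exists y\, \forall x\, \forall t\, (\neg R(u,u) \land \neg G(y,x) \land \neg R(y,y) \land G(t,t))
The prefix is \exists u \exists y \forall x \forall t: 2 universal, 2 existential.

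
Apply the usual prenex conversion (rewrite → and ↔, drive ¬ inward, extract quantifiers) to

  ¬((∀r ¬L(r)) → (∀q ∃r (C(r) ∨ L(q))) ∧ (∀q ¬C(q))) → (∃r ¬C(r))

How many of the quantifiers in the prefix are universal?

2

Rewrite implications/biconditionals: A → B as ¬A ∨ B.
  ¬¬(¬(∀r ¬L(r)) ∨ (∀q ∃r (C(r) ∨ L(q))) ∧ (∀q ¬C(q))) ∨ (∃r ¬C(r))
Push ¬ through the quantifiers and connectives to reach negation normal form:
  (∃r L(r)) ∨ (∀q ∃r (C(r) ∨ L(q))) ∧ (∀q ¬C(q)) ∨ (∃r ¬C(r))
Rename bound variables to avoid capture: r↦u, q↦a, r↦b.
  (∃r L(r)) ∨ (∀q ∃u (C(u) ∨ L(q))) ∧ (∀a ¬C(a)) ∨ (∃b ¬C(b))
Pull the quantifiers to the front (each side's bound variable is not free in the other side):
  ∃r ∀q ∃u ∀a ∃b (L(r) ∨ (C(u) ∨ L(q)) ∧ ¬C(a) ∨ ¬C(b))
The prefix is ∃r ∀q ∃u ∀a ∃b: 2 universal, 3 existential.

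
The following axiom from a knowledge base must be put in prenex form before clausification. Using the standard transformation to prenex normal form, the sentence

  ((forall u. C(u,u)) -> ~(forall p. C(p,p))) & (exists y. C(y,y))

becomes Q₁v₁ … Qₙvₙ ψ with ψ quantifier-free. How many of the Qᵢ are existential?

First replace A → B with ¬A ∨ B.
  (~(forall u. C(u,u)) | ~(forall p. C(p,p))) & (exists y. C(y,y))
Move each ¬ inward, flipping quantifiers it crosses:
  ((exists u. ~C(u,u)) | (exists p. ~C(p,p))) & (exists y. C(y,y))
Extract every quantifier outward, since the variables are now distinct and don't occur free across branches:
  exists u. exists p. exists y. ((~C(u,u) | ~C(p,p)) & C(y,y))
The prefix is exists u exists p exists y: 0 universal, 3 existential.

3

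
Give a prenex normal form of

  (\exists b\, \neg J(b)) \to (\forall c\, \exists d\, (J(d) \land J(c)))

Rewrite implications/biconditionals: A → B as ¬A ∨ B.
  \neg (\exists b\, \neg J(b)) \lor (\forall c\, \exists d\, (J(d) \land J(c)))
Push ¬ through the quantifiers and connectives to reach negation normal form:
  (\forall b\, J(b)) \lor (\forall c\, \exists d\, (J(d) \land J(c)))
All bound variables are already distinct, so no renaming is needed.
Extract every quantifier outward, since the variables are now distinct and don't occur free across branches:
  \forall b\, \forall c\, \exists d\, (J(b) \lor J(d) \land J(c))

\forall b\, \forall c\, \exists d\, (J(b) \lor J(d) \land J(c))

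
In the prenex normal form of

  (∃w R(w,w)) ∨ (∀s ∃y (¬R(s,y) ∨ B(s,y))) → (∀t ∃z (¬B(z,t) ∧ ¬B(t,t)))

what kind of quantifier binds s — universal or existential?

existential

First replace A → B with ¬A ∨ B.
  ¬((∃w R(w,w)) ∨ (∀s ∃y (¬R(s,y) ∨ B(s,y)))) ∨ (∀t ∃z (¬B(z,t) ∧ ¬B(t,t)))
Move each ¬ inward, flipping quantifiers it crosses:
  (∀w ¬R(w,w)) ∧ (∃s ∀y (R(s,y) ∧ ¬B(s,y))) ∨ (∀t ∃z (¬B(z,t) ∧ ¬B(t,t)))
Extract every quantifier outward, since the variables are now distinct and don't occur free across branches:
  ∀w ∃s ∀y ∀t ∃z (¬R(w,w) ∧ R(s,y) ∧ ¬B(s,y) ∨ ¬B(z,t) ∧ ¬B(t,t))
The quantifier ∀s sits under an odd number of negations (counting the antecedent side of each →), so it flips to ∃s.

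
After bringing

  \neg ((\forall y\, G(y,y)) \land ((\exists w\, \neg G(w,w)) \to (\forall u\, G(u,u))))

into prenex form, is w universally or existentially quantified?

existential

First replace A → B with ¬A ∨ B.
  \neg ((\forall y\, G(y,y)) \land (\neg (\exists w\, \neg G(w,w)) \lor (\forall u\, G(u,u))))
Drive negations inward (¬∀x A ≡ ∃x ¬A, ¬∃x A ≡ ∀x ¬A, De Morgan for ∧/∨):
  (\exists y\, \neg G(y,y)) \lor (\exists w\, \neg G(w,w)) \land (\exists u\, \neg G(u,u))
All bound variables are already distinct, so no renaming is needed.
Extract every quantifier outward, since the variables are now distinct and don't occur free across branches:
  \exists y\, \exists w\, \exists u\, (\neg G(y,y) \lor \neg G(w,w) \land \neg G(u,u))
The quantifier \exists w sits under an even number of negations (counting the antecedent side of each →), so it remains existential.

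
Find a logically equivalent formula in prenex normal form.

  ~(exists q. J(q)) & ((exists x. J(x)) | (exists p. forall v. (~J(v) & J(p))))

forall q. exists x. exists p. forall v. (~J(q) & (J(x) | ~J(v) & J(p)))

Push ¬ through the quantifiers and connectives to reach negation normal form:
  (forall q. ~J(q)) & ((exists x. J(x)) | (exists p. forall v. (~J(v) & J(p))))
All bound variables are already distinct, so no renaming is needed.
Extract every quantifier outward, since the variables are now distinct and don't occur free across branches:
  forall q. exists x. exists p. forall v. (~J(q) & (J(x) | ~J(v) & J(p)))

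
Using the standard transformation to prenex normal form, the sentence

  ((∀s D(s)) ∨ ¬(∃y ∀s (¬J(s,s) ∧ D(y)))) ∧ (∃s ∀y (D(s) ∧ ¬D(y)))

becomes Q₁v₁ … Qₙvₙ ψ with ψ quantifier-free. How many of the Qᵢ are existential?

2

Move each ¬ inward, flipping quantifiers it crosses:
  ((∀s D(s)) ∨ (∀y ∃s (J(s,s) ∨ ¬D(y)))) ∧ (∃s ∀y (D(s) ∧ ¬D(y)))
Standardize variables apart so no two quantifiers bind the same name: s↦p, s↦b, y↦z.
  ((∀s D(s)) ∨ (∀y ∃p (J(p,p) ∨ ¬D(y)))) ∧ (∃b ∀z (D(b) ∧ ¬D(z)))
Pull the quantifiers to the front (each side's bound variable is not free in the other side):
  ∀s ∀y ∃p ∃b ∀z ((D(s) ∨ J(p,p) ∨ ¬D(y)) ∧ D(b) ∧ ¬D(z))
The prefix is ∀s ∀y ∃p ∃b ∀z: 3 universal, 2 existential.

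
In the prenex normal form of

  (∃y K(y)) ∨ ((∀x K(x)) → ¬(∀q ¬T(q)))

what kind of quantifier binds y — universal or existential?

existential

Eliminate → and ↔ using ¬ and ∨.
  (∃y K(y)) ∨ ¬(∀x K(x)) ∨ ¬(∀q ¬T(q))
Move each ¬ inward, flipping quantifiers it crosses:
  (∃y K(y)) ∨ (∃x ¬K(x)) ∨ (∃q T(q))
All bound variables are already distinct, so no renaming is needed.
Pull the quantifiers to the front (each side's bound variable is not free in the other side):
  ∃y ∃x ∃q (K(y) ∨ ¬K(x) ∨ T(q))
The quantifier ∃y sits under an even number of negations (counting the antecedent side of each →), so it remains existential.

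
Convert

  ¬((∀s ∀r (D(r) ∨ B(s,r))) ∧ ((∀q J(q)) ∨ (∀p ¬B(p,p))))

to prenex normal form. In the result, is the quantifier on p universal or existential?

Push ¬ through the quantifiers and connectives to reach negation normal form:
  (∃s ∃r (¬D(r) ∧ ¬B(s,r))) ∨ (∃q ¬J(q)) ∧ (∃p B(p,p))
All bound variables are already distinct, so no renaming is needed.
Finally move all quantifiers to the prefix:
  ∃s ∃r ∃q ∃p (¬D(r) ∧ ¬B(s,r) ∨ ¬J(q) ∧ B(p,p))
The quantifier ∀p sits under an odd number of negations, so it flips to ∃p.

existential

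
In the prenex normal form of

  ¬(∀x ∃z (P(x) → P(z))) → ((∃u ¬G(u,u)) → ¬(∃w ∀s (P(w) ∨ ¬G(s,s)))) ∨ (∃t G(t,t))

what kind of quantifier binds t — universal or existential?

existential

Eliminate → and ↔ using ¬ and ∨.
  ¬¬(∀x ∃z (¬P(x) ∨ P(z))) ∨ ¬(∃u ¬G(u,u)) ∨ ¬(∃w ∀s (P(w) ∨ ¬G(s,s))) ∨ (∃t G(t,t))
Drive negations inward (¬∀x A ≡ ∃x ¬A, ¬∃x A ≡ ∀x ¬A, De Morgan for ∧/∨):
  (∀x ∃z (¬P(x) ∨ P(z))) ∨ (∀u G(u,u)) ∨ (∀w ∃s (¬P(w) ∧ G(s,s))) ∨ (∃t G(t,t))
All bound variables are already distinct, so no renaming is needed.
Finally move all quantifiers to the prefix:
  ∀x ∃z ∀u ∀w ∃s ∃t (¬P(x) ∨ P(z) ∨ G(u,u) ∨ ¬P(w) ∧ G(s,s) ∨ G(t,t))
The quantifier ∃t sits under an even number of negations (counting the antecedent side of each →), so it remains existential.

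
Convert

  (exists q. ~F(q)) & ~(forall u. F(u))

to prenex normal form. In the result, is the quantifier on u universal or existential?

existential

Push ¬ through the quantifiers and connectives to reach negation normal form:
  (exists q. ~F(q)) & (exists u. ~F(u))
All bound variables are already distinct, so no renaming is needed.
Finally move all quantifiers to the prefix:
  exists q. exists u. (~F(q) & ~F(u))
The quantifier forall u sits under an odd number of negations, so it flips to exists u.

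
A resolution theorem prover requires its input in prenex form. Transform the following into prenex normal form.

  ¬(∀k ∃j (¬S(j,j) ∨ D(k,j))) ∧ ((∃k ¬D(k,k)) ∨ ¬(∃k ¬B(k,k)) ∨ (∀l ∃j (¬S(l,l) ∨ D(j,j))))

∃k ∀j ∃a ∀u ∀l ∃z (S(j,j) ∧ ¬D(k,j) ∧ (¬D(a,a) ∨ B(u,u) ∨ ¬S(l,l) ∨ D(z,z)))

Move each ¬ inward, flipping quantifiers it crosses:
  (∃k ∀j (S(j,j) ∧ ¬D(k,j))) ∧ ((∃k ¬D(k,k)) ∨ (∀k B(k,k)) ∨ (∀l ∃j (¬S(l,l) ∨ D(j,j))))
Give each quantifier a distinct variable: k↦a, k↦u, j↦z.
  (∃k ∀j (S(j,j) ∧ ¬D(k,j))) ∧ ((∃a ¬D(a,a)) ∨ (∀u B(u,u)) ∨ (∀l ∃z (¬S(l,l) ∨ D(z,z))))
Finally move all quantifiers to the prefix:
  ∃k ∀j ∃a ∀u ∀l ∃z (S(j,j) ∧ ¬D(k,j) ∧ (¬D(a,a) ∨ B(u,u) ∨ ¬S(l,l) ∨ D(z,z)))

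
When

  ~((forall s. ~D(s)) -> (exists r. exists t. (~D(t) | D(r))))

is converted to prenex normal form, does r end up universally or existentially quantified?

Eliminate → and ↔ using ¬ and ∨.
  ~(~(forall s. ~D(s)) | (exists r. exists t. (~D(t) | D(r))))
Push ¬ through the quantifiers and connectives to reach negation normal form:
  (forall s. ~D(s)) & (forall r. forall t. (D(t) & ~D(r)))
Pull the quantifiers to the front (each side's bound variable is not free in the other side):
  forall s. forall r. forall t. (~D(s) & D(t) & ~D(r))
The quantifier exists r sits under an odd number of negations (counting the antecedent side of each →), so it flips to forall r.

universal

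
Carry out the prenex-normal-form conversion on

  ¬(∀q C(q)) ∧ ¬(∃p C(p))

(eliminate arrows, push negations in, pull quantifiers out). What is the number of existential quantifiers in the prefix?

Move each ¬ inward, flipping quantifiers it crosses:
  (∃q ¬C(q)) ∧ (∀p ¬C(p))
All bound variables are already distinct, so no renaming is needed.
Finally move all quantifiers to the prefix:
  ∃q ∀p (¬C(q) ∧ ¬C(p))
The prefix is ∃q ∀p: 1 universal, 1 existential.

1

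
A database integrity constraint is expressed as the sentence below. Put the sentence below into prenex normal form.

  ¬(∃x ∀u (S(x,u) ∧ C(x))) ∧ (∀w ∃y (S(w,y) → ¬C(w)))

∀x ∃u ∀w ∃y ((¬S(x,u) ∨ ¬C(x)) ∧ (¬S(w,y) ∨ ¬C(w)))

Rewrite implications/biconditionals: A → B as ¬A ∨ B.
  ¬(∃x ∀u (S(x,u) ∧ C(x))) ∧ (∀w ∃y (¬S(w,y) ∨ ¬C(w)))
Drive negations inward (¬∀x A ≡ ∃x ¬A, ¬∃x A ≡ ∀x ¬A, De Morgan for ∧/∨):
  (∀x ∃u (¬S(x,u) ∨ ¬C(x))) ∧ (∀w ∃y (¬S(w,y) ∨ ¬C(w)))
All bound variables are already distinct, so no renaming is needed.
Pull the quantifiers to the front (each side's bound variable is not free in the other side):
  ∀x ∃u ∀w ∃y ((¬S(x,u) ∨ ¬C(x)) ∧ (¬S(w,y) ∨ ¬C(w)))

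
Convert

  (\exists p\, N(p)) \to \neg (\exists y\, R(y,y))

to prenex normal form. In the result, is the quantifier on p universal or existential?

Eliminate → and ↔ using ¬ and ∨.
  \neg (\exists p\, N(p)) \lor \neg (\exists y\, R(y,y))
Move each ¬ inward, flipping quantifiers it crosses:
  (\forall p\, \neg N(p)) \lor (\forall y\, \neg R(y,y))
Pull the quantifiers to the front (each side's bound variable is not free in the other side):
  \forall p\, \forall y\, (\neg N(p) \lor \neg R(y,y))
The quantifier \exists p sits under an odd number of negations (counting the antecedent side of each →), so it flips to \forall p.

universal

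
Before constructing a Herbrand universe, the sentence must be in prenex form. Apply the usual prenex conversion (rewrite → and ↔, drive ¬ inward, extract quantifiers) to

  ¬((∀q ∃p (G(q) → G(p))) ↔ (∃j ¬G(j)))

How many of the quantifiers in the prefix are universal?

Eliminate → and ↔ using ¬ and ∨; A ↔ B as (¬A ∨ B) ∧ (¬B ∨ A).
  ¬((¬(∀q ∃p (¬G(q) ∨ G(p))) ∨ (∃j ¬G(j))) ∧ (¬(∃j ¬G(j)) ∨ (∀q ∃p (¬G(q) ∨ G(p)))))
Push ¬ through the quantifiers and connectives to reach negation normal form:
  (∀q ∃p (¬G(q) ∨ G(p))) ∧ (∀j G(j)) ∨ (∃j ¬G(j)) ∧ (∃q ∀p (G(q) ∧ ¬G(p)))
Standardize variables apart so no two quantifiers bind the same name: j↦b, q↦z1, p↦w.
  (∀q ∃p (¬G(q) ∨ G(p))) ∧ (∀j G(j)) ∨ (∃b ¬G(b)) ∧ (∃z1 ∀w (G(z1) ∧ ¬G(w)))
Extract every quantifier outward, since the variables are now distinct and don't occur free across branches:
  ∀q ∃p ∀j ∃b ∃z1 ∀w ((¬G(q) ∨ G(p)) ∧ G(j) ∨ ¬G(b) ∧ G(z1) ∧ ¬G(w))
The prefix is ∀q ∃p ∀j ∃b ∃z1 ∀w: 3 universal, 3 existential.

3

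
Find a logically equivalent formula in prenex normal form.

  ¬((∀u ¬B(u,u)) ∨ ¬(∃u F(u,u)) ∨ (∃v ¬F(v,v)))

∃u ∃v1 ∀v (B(u,u) ∧ F(v1,v1) ∧ F(v,v))

Drive negations inward (¬∀x A ≡ ∃x ¬A, ¬∃x A ≡ ∀x ¬A, De Morgan for ∧/∨):
  (∃u B(u,u)) ∧ (∃u F(u,u)) ∧ (∀v F(v,v))
Standardize variables apart so no two quantifiers bind the same name: u↦v1.
  (∃u B(u,u)) ∧ (∃v1 F(v1,v1)) ∧ (∀v F(v,v))
Pull the quantifiers to the front (each side's bound variable is not free in the other side):
  ∃u ∃v1 ∀v (B(u,u) ∧ F(v1,v1) ∧ F(v,v))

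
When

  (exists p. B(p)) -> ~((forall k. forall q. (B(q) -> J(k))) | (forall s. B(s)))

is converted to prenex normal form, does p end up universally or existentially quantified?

universal

Eliminate → and ↔ using ¬ and ∨.
  ~(exists p. B(p)) | ~((forall k. forall q. (~B(q) | J(k))) | (forall s. B(s)))
Move each ¬ inward, flipping quantifiers it crosses:
  (forall p. ~B(p)) | (exists k. exists q. (B(q) & ~J(k))) & (exists s. ~B(s))
Finally move all quantifiers to the prefix:
  forall p. exists k. exists q. exists s. (~B(p) | B(q) & ~J(k) & ~B(s))
The quantifier exists p sits under an odd number of negations (counting the antecedent side of each →), so it flips to forall p.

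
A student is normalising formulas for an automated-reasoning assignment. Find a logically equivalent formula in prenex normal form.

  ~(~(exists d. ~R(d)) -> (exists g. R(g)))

forall d. forall g. (R(d) & ~R(g))

Rewrite implications/biconditionals: A → B as ¬A ∨ B.
  ~(~~(exists d. ~R(d)) | (exists g. R(g)))
Drive negations inward (¬∀x A ≡ ∃x ¬A, ¬∃x A ≡ ∀x ¬A, De Morgan for ∧/∨):
  (forall d. R(d)) & (forall g. ~R(g))
All bound variables are already distinct, so no renaming is needed.
Extract every quantifier outward, since the variables are now distinct and don't occur free across branches:
  forall d. forall g. (R(d) & ~R(g))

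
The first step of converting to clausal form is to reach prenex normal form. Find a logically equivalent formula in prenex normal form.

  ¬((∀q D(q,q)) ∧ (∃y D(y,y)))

∃q ∀y (¬D(q,q) ∨ ¬D(y,y))

Push ¬ through the quantifiers and connectives to reach negation normal form:
  (∃q ¬D(q,q)) ∨ (∀y ¬D(y,y))
Finally move all quantifiers to the prefix:
  ∃q ∀y (¬D(q,q) ∨ ¬D(y,y))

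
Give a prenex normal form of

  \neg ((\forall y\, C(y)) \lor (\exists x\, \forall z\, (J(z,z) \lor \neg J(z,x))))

\exists y\, \forall x\, \exists z\, (\neg C(y) \land \neg J(z,z) \land J(z,x))

Push ¬ through the quantifiers and connectives to reach negation normal form:
  (\exists y\, \neg C(y)) \land (\forall x\, \exists z\, (\neg J(z,z) \land J(z,x)))
Finally move all quantifiers to the prefix:
  \exists y\, \forall x\, \exists z\, (\neg C(y) \land \neg J(z,z) \land J(z,x))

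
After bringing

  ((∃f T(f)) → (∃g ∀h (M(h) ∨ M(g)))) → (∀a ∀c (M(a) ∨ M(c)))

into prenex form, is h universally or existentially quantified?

First replace A → B with ¬A ∨ B.
  ¬(¬(∃f T(f)) ∨ (∃g ∀h (M(h) ∨ M(g)))) ∨ (∀a ∀c (M(a) ∨ M(c)))
Move each ¬ inward, flipping quantifiers it crosses:
  (∃f T(f)) ∧ (∀g ∃h (¬M(h) ∧ ¬M(g))) ∨ (∀a ∀c (M(a) ∨ M(c)))
All bound variables are already distinct, so no renaming is needed.
Pull the quantifiers to the front (each side's bound variable is not free in the other side):
  ∃f ∀g ∃h ∀a ∀c (T(f) ∧ ¬M(h) ∧ ¬M(g) ∨ M(a) ∨ M(c))
The quantifier ∀h sits under an odd number of negations (counting the antecedent side of each →), so it flips to ∃h.

existential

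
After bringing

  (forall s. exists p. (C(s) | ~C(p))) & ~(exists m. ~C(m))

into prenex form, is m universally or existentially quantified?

universal

Drive negations inward (¬∀x A ≡ ∃x ¬A, ¬∃x A ≡ ∀x ¬A, De Morgan for ∧/∨):
  (forall s. exists p. (C(s) | ~C(p))) & (forall m. C(m))
All bound variables are already distinct, so no renaming is needed.
Finally move all quantifiers to the prefix:
  forall s. exists p. forall m. ((C(s) | ~C(p)) & C(m))
The quantifier exists m sits under an odd number of negations, so it flips to forall m.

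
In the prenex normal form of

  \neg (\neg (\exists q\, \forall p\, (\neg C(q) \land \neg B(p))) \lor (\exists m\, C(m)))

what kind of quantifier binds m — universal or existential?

Move each ¬ inward, flipping quantifiers it crosses:
  (\exists q\, \forall p\, (\neg C(q) \land \neg B(p))) \land (\forall m\, \neg C(m))
All bound variables are already distinct, so no renaming is needed.
Extract every quantifier outward, since the variables are now distinct and don't occur free across branches:
  \exists q\, \forall p\, \forall m\, (\neg C(q) \land \neg B(p) \land \neg C(m))
The quantifier \exists m sits under an odd number of negations, so it flips to \forall m.

universal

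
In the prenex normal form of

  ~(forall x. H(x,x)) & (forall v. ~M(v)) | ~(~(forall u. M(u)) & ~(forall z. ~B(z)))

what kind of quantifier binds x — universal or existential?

Drive negations inward (¬∀x A ≡ ∃x ¬A, ¬∃x A ≡ ∀x ¬A, De Morgan for ∧/∨):
  (exists x. ~H(x,x)) & (forall v. ~M(v)) | (forall u. M(u)) | (forall z. ~B(z))
All bound variables are already distinct, so no renaming is needed.
Pull the quantifiers to the front (each side's bound variable is not free in the other side):
  exists x. forall v. forall u. forall z. (~H(x,x) & ~M(v) | M(u) | ~B(z))
The quantifier forall x sits under an odd number of negations, so it flips to exists x.

existential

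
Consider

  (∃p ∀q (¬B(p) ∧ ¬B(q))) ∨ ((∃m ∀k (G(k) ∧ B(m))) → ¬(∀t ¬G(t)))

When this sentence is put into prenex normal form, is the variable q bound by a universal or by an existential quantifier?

universal

First replace A → B with ¬A ∨ B.
  (∃p ∀q (¬B(p) ∧ ¬B(q))) ∨ ¬(∃m ∀k (G(k) ∧ B(m))) ∨ ¬(∀t ¬G(t))
Move each ¬ inward, flipping quantifiers it crosses:
  (∃p ∀q (¬B(p) ∧ ¬B(q))) ∨ (∀m ∃k (¬G(k) ∨ ¬B(m))) ∨ (∃t G(t))
All bound variables are already distinct, so no renaming is needed.
Pull the quantifiers to the front (each side's bound variable is not free in the other side):
  ∃p ∀q ∀m ∃k ∃t (¬B(p) ∧ ¬B(q) ∨ ¬G(k) ∨ ¬B(m) ∨ G(t))
The quantifier ∀q sits under an even number of negations (counting the antecedent side of each →), so it remains universal.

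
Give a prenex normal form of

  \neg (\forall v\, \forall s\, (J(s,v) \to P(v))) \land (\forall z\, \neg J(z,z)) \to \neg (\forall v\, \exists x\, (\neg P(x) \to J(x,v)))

\forall v\, \forall s\, \exists z\, \exists b\, \forall x\, (\neg J(s,v) \lor P(v) \lor J(z,z) \lor \neg P(x) \land \neg J(x,b))

Rewrite implications/biconditionals: A → B as ¬A ∨ B.
  \neg (\neg (\forall v\, \forall s\, (\neg J(s,v) \lor P(v))) \land (\forall z\, \neg J(z,z))) \lor \neg (\forall v\, \exists x\, (\neg \neg P(x) \lor J(x,v)))
Push ¬ through the quantifiers and connectives to reach negation normal form:
  (\forall v\, \forall s\, (\neg J(s,v) \lor P(v))) \lor (\exists z\, J(z,z)) \lor (\exists v\, \forall x\, (\neg P(x) \land \neg J(x,v)))
Standardize variables apart so no two quantifiers bind the same name: v↦b.
  (\forall v\, \forall s\, (\neg J(s,v) \lor P(v))) \lor (\exists z\, J(z,z)) \lor (\exists b\, \forall x\, (\neg P(x) \land \neg J(x,b)))
Finally move all quantifiers to the prefix:
  \forall v\, \forall s\, \exists z\, \exists b\, \forall x\, (\neg J(s,v) \lor P(v) \lor J(z,z) \lor \neg P(x) \land \neg J(x,b))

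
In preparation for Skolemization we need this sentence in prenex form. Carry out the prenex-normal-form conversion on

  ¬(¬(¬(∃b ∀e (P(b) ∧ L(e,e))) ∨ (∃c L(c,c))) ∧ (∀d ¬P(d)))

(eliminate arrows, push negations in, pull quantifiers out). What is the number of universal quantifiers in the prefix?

Drive negations inward (¬∀x A ≡ ∃x ¬A, ¬∃x A ≡ ∀x ¬A, De Morgan for ∧/∨):
  (∀b ∃e (¬P(b) ∨ ¬L(e,e))) ∨ (∃c L(c,c)) ∨ (∃d P(d))
All bound variables are already distinct, so no renaming is needed.
Pull the quantifiers to the front (each side's bound variable is not free in the other side):
  ∀b ∃e ∃c ∃d (¬P(b) ∨ ¬L(e,e) ∨ L(c,c) ∨ P(d))
The prefix is ∀b ∃e ∃c ∃d: 1 universal, 3 existential.

1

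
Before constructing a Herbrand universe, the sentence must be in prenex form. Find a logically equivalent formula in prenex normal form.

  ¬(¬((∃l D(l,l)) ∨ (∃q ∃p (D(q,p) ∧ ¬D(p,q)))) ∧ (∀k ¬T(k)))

∃l ∃q ∃p ∃k (D(l,l) ∨ D(q,p) ∧ ¬D(p,q) ∨ T(k))

Push ¬ through the quantifiers and connectives to reach negation normal form:
  (∃l D(l,l)) ∨ (∃q ∃p (D(q,p) ∧ ¬D(p,q))) ∨ (∃k T(k))
All bound variables are already distinct, so no renaming is needed.
Extract every quantifier outward, since the variables are now distinct and don't occur free across branches:
  ∃l ∃q ∃p ∃k (D(l,l) ∨ D(q,p) ∧ ¬D(p,q) ∨ T(k))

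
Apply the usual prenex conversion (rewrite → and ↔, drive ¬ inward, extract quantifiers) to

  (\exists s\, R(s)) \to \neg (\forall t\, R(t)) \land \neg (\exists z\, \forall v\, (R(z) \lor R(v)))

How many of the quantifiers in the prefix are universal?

First replace A → B with ¬A ∨ B.
  \neg (\exists s\, R(s)) \lor \neg (\forall t\, R(t)) \land \neg (\exists z\, \forall v\, (R(z) \lor R(v)))
Drive negations inward (¬∀x A ≡ ∃x ¬A, ¬∃x A ≡ ∀x ¬A, De Morgan for ∧/∨):
  (\forall s\, \neg R(s)) \lor (\exists t\, \neg R(t)) \land (\forall z\, \exists v\, (\neg R(z) \land \neg R(v)))
Finally move all quantifiers to the prefix:
  \forall s\, \exists t\, \forall z\, \exists v\, (\neg R(s) \lor \neg R(t) \land \neg R(z) \land \neg R(v))
The prefix is \forall s \exists t \forall z \exists v: 2 universal, 2 existential.

2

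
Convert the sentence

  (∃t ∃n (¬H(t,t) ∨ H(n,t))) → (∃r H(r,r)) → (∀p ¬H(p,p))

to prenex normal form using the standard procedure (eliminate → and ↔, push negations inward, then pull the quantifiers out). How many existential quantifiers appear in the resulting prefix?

First replace A → B with ¬A ∨ B.
  ¬(∃t ∃n (¬H(t,t) ∨ H(n,t))) ∨ ¬(∃r H(r,r)) ∨ (∀p ¬H(p,p))
Drive negations inward (¬∀x A ≡ ∃x ¬A, ¬∃x A ≡ ∀x ¬A, De Morgan for ∧/∨):
  (∀t ∀n (H(t,t) ∧ ¬H(n,t))) ∨ (∀r ¬H(r,r)) ∨ (∀p ¬H(p,p))
Finally move all quantifiers to the prefix:
  ∀t ∀n ∀r ∀p (H(t,t) ∧ ¬H(n,t) ∨ ¬H(r,r) ∨ ¬H(p,p))
The prefix is ∀t ∀n ∀r ∀p: 4 universal, 0 existential.

0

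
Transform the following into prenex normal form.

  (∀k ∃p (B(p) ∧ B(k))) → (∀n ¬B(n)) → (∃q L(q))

∃k ∀p ∃n ∃q (¬B(p) ∨ ¬B(k) ∨ B(n) ∨ L(q))

Rewrite implications/biconditionals: A → B as ¬A ∨ B.
  ¬(∀k ∃p (B(p) ∧ B(k))) ∨ ¬(∀n ¬B(n)) ∨ (∃q L(q))
Drive negations inward (¬∀x A ≡ ∃x ¬A, ¬∃x A ≡ ∀x ¬A, De Morgan for ∧/∨):
  (∃k ∀p (¬B(p) ∨ ¬B(k))) ∨ (∃n B(n)) ∨ (∃q L(q))
Extract every quantifier outward, since the variables are now distinct and don't occur free across branches:
  ∃k ∀p ∃n ∃q (¬B(p) ∨ ¬B(k) ∨ B(n) ∨ L(q))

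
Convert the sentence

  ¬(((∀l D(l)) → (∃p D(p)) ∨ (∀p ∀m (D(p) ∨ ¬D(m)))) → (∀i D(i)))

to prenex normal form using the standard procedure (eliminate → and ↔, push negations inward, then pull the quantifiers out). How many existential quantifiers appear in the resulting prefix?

3

Eliminate → and ↔ using ¬ and ∨.
  ¬(¬(¬(∀l D(l)) ∨ (∃p D(p)) ∨ (∀p ∀m (D(p) ∨ ¬D(m)))) ∨ (∀i D(i)))
Drive negations inward (¬∀x A ≡ ∃x ¬A, ¬∃x A ≡ ∀x ¬A, De Morgan for ∧/∨):
  ((∃l ¬D(l)) ∨ (∃p D(p)) ∨ (∀p ∀m (D(p) ∨ ¬D(m)))) ∧ (∃i ¬D(i))
Give each quantifier a distinct variable: p↦w.
  ((∃l ¬D(l)) ∨ (∃p D(p)) ∨ (∀w ∀m (D(w) ∨ ¬D(m)))) ∧ (∃i ¬D(i))
Pull the quantifiers to the front (each side's bound variable is not free in the other side):
  ∃l ∃p ∀w ∀m ∃i ((¬D(l) ∨ D(p) ∨ D(w) ∨ ¬D(m)) ∧ ¬D(i))
The prefix is ∃l ∃p ∀w ∀m ∃i: 2 universal, 3 existential.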